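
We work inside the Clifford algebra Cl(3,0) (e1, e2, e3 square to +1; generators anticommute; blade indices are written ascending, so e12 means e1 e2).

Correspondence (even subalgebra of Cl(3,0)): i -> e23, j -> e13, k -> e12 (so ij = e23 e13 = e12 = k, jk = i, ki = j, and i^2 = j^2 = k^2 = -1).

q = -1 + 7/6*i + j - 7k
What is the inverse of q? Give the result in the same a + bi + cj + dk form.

In blades: q = -1 - 7*e12 + e13 + 7/6*e23.
With qbar = -1 + 7*e12 - e13 - 7/6*e23 (scalar fixed, mapped units negated), q qbar = 1885/36 (the sum of squared coefficients), so q^-1 = qbar / (1885/36) = -36/1885 + 252/1885*e12 - 36/1885*e13 - 42/1885*e23; translating back:
Answer: -36/1885 - 42/1885*i - 36/1885*j + 252/1885*k


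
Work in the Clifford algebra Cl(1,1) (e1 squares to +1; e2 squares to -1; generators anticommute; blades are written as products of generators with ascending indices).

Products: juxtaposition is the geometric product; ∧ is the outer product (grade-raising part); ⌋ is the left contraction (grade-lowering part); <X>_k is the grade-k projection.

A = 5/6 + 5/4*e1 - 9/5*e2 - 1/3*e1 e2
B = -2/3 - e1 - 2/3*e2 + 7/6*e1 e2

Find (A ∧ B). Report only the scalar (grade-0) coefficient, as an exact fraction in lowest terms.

step 1: -5/9 - 5/3*e1 + 29/45*e2 - 259/180*e1 e2
Answer: -5/9


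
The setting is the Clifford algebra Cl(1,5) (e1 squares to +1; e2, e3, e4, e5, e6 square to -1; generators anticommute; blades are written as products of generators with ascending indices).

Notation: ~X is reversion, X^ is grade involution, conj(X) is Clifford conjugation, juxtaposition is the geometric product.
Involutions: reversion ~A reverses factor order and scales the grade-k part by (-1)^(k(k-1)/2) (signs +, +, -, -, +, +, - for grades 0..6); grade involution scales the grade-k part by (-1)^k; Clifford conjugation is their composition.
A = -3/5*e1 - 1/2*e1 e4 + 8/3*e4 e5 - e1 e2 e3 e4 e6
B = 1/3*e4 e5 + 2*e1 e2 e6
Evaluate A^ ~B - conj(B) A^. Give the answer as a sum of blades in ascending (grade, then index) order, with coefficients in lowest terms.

first term: 8/9 - 1/6*e1 e5 - 6/5*e2 e6 + 2*e3 e4 - 1/5*e1 e4 e5 + e2 e4 e6 + 1/3*e1 e2 e3 e5 e6 - 16/3*e1 e2 e4 e5 e6
second term: 8/9 + 1/6*e1 e5 + 6/5*e2 e6 - 2*e3 e4 - 1/5*e1 e4 e5 + e2 e4 e6 - 1/3*e1 e2 e3 e5 e6 + 16/3*e1 e2 e4 e5 e6
Answer: -1/3*e1 e5 - 12/5*e2 e6 + 4*e3 e4 + 2/3*e1 e2 e3 e5 e6 - 32/3*e1 e2 e4 e5 e6


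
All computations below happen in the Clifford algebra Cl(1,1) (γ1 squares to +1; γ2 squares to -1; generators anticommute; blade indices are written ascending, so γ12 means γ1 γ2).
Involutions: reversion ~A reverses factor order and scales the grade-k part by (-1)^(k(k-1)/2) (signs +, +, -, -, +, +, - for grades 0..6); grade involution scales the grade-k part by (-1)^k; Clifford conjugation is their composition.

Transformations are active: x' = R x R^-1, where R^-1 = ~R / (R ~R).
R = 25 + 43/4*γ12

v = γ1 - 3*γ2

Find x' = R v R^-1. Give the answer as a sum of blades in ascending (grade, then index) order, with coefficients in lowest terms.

~R = 25 - 43/4*γ12, and R ~R = 8151/16, so R^-1 = ~R / (8151/16).
R v = 229/4*γ1 - 343/4*γ2
Answer: 37649/8151*γ1 - 44147/8151*γ2


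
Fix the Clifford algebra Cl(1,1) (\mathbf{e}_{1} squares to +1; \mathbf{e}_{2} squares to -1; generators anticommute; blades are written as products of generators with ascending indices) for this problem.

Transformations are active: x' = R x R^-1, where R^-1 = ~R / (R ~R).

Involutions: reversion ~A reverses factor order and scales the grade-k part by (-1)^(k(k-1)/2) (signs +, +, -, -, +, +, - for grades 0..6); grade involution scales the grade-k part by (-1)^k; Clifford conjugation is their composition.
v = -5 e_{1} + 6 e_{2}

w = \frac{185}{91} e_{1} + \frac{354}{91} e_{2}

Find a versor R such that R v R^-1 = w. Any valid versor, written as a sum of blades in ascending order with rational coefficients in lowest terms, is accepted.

Equal squares first: v^2 = w^2 = -11. Then v + w = -\frac{270}{91} e_{1} + \frac{900}{91} e_{2} is a versor taking v to w, provided it is invertible.
Answer: -\frac{270}{91} e_{1} + \frac{900}{91} e_{2}


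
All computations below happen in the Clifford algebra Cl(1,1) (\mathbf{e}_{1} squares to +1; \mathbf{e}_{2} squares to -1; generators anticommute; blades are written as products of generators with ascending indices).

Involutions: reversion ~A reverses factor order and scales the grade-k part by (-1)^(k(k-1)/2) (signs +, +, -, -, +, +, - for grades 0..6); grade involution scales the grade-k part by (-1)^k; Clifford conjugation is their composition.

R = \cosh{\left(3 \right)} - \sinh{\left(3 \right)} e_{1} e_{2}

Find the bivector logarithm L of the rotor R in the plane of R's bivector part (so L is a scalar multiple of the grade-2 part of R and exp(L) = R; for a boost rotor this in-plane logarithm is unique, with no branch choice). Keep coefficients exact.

The scalar part of R is \cosh{\left(3 \right)}, which determines |rapidity| via cosh; the sign lives in the bivector part, and pairing them (bivector part over sinh of the rapidity = the plane) gives the unique in-plane L = rapidity * plane.
Concretely: cosh(rapidity) = \cosh{\left(3 \right)} gives rapidity = ±3, and since rapidity/sinh(rapidity) is even the sign is immaterial: L = (rapidity/sinh(rapidity)) * <R>_2 = (\frac{3}{\sinh{\left(3 \right)}}) * <R>_2.
Answer: -3 e_{1} e_{2}


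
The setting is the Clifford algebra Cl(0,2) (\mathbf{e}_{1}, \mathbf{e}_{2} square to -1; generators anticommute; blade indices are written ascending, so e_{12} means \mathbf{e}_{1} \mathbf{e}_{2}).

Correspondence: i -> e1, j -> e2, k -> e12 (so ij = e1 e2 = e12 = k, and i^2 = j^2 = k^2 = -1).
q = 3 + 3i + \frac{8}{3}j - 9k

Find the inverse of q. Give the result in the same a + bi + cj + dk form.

In blades: q = 3 + 3 e_{1} + \frac{8}{3} e_{2} - 9 e_{12}.
With qbar = 3 - 3 e_{1} - \frac{8}{3} e_{2} + 9 e_{12} (scalar fixed, mapped units negated), q qbar = \frac{955}{9} (the sum of squared coefficients), so q^-1 = qbar / (\frac{955}{9}) = \frac{27}{955} - \frac{27}{955} e_{1} - \frac{24}{955} e_{2} + \frac{81}{955} e_{12}; translating back:
Answer: \frac{27}{955} - \frac{27}{955}i - \frac{24}{955}j + \frac{81}{955}k


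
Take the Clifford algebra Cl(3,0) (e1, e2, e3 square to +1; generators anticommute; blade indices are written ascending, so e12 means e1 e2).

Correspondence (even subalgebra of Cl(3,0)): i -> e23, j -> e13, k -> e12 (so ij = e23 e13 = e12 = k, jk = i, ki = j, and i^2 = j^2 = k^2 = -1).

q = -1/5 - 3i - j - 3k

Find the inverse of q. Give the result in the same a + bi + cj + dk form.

In blades: q = -1/5 - 3*e12 - e13 - 3*e23.
With qbar = -1/5 + 3*e12 + e13 + 3*e23 (scalar fixed, mapped units negated), q qbar = 476/25 (the sum of squared coefficients), so q^-1 = qbar / (476/25) = -5/476 + 75/476*e12 + 25/476*e13 + 75/476*e23; translating back:
Answer: -5/476 + 75/476*i + 25/476*j + 75/476*k


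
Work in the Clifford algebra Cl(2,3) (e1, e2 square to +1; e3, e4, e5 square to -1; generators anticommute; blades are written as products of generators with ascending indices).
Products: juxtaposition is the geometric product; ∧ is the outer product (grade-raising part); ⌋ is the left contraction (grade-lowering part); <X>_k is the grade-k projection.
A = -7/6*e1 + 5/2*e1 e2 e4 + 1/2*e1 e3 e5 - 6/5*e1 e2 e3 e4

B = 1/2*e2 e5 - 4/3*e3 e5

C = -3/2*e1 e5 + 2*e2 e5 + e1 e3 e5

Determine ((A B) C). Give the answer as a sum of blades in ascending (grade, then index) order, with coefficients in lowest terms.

step 1: 2/3*e1 - 1/4*e1 e2 e3 - 7/12*e1 e2 e5 + 14/9*e1 e3 e5 - 5/4*e1 e4 e5 + 8/5*e1 e2 e4 e5 - 3/5*e1 e3 e4 e5 + 10/3*e1 e2 e3 e4 e5
step 2: -14/9 - 7/6*e1 - 7/8*e2 + 7/3*e3 - 51/40*e4 - e5 - 16/5*e1 e4 - 7/12*e2 e3 + 14/15*e2 e4 + 1/4*e2 e5 + 43/20*e3 e4 + 2/3*e3 e5 - 28/9*e1 e2 e3 + 5/2*e1 e2 e4 + 4/3*e1 e2 e5 + 20/3*e1 e3 e4 + 1/2*e1 e3 e5 + 33/5*e2 e3 e4 + 3/8*e2 e3 e5 - 6/5*e1 e2 e3 e4
Answer: -14/9 - 7/6*e1 - 7/8*e2 + 7/3*e3 - 51/40*e4 - e5 - 16/5*e1 e4 - 7/12*e2 e3 + 14/15*e2 e4 + 1/4*e2 e5 + 43/20*e3 e4 + 2/3*e3 e5 - 28/9*e1 e2 e3 + 5/2*e1 e2 e4 + 4/3*e1 e2 e5 + 20/3*e1 e3 e4 + 1/2*e1 e3 e5 + 33/5*e2 e3 e4 + 3/8*e2 e3 e5 - 6/5*e1 e2 e3 e4


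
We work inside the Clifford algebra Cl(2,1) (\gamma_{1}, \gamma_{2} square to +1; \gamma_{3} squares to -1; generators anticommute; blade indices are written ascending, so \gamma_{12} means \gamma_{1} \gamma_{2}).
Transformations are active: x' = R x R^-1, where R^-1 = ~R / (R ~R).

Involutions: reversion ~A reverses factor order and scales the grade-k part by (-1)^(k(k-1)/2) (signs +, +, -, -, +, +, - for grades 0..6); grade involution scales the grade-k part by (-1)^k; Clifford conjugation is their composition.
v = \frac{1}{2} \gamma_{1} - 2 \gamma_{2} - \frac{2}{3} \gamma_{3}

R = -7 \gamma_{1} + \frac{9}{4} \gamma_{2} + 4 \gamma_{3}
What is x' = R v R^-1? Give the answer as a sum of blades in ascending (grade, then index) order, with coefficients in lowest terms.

~R = -7 \gamma_{1} + \frac{9}{4} \gamma_{2} + 4 \gamma_{3}, and R ~R = \frac{609}{16}, so R^-1 = ~R / (\frac{609}{16}).
R v = -\frac{16}{3} + \frac{103}{8} \gamma_{12} + \frac{8}{3} \gamma_{13} + \frac{13}{2} \gamma_{23}
Answer: \frac{763}{522} \gamma_{1} + \frac{278}{203} \gamma_{2} - \frac{830}{1827} \gamma_{3}


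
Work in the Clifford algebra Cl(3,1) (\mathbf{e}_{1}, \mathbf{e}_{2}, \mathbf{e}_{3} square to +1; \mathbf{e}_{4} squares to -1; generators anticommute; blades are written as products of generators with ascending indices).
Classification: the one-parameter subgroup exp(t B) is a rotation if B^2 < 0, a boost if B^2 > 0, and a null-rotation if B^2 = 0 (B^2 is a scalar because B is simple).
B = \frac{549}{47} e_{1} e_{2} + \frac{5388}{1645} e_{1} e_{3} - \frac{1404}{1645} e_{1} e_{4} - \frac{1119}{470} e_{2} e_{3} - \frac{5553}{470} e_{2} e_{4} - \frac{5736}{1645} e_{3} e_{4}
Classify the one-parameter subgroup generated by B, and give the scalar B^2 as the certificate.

B^2 term by term: the squares give (\frac{549}{47})^2*(e_{1} e_{2})^2 + (\frac{5388}{1645})^2*(e_{1} e_{3})^2 + (-\frac{1404}{1645})^2*(e_{1} e_{4})^2 + (-\frac{1119}{470})^2*(e_{2} e_{3})^2 + (-\frac{5553}{470})^2*(e_{2} e_{4})^2 + (-\frac{5736}{1645})^2*(e_{3} e_{4})^2 = \frac{301401}{2209}*(-1) + \frac{29030544}{2706025}*(-1) + \frac{1971216}{2706025}*(+1) + \frac{1252161}{220900}*(-1) + \frac{30835809}{220900}*(+1) + \frac{32901696}{2706025}*(+1) = -\frac{9}{25} (each basis 2-blade squares to minus the product of its generators' squares); cross terms between blades sharing an index anticommute and cancel; the commuting (index-disjoint) pairs give grade-4 terms 2*c*c'*(blade product), which cancel blade by blade — e_{1} e_{2} e_{3} e_{4}: -\frac{6298128}{77315} + \frac{29919564}{386575} + \frac{1571076}{386575} = 0 — confirming B is simple. So B^2 = -\frac{9}{25}.
Answer: rotation, certificate B^2 = -\frac{9}{25}. Why this suffices: the scalar -\frac{9}{25} survives any versor conjugation, so its sign alone determines the class however B is presented.


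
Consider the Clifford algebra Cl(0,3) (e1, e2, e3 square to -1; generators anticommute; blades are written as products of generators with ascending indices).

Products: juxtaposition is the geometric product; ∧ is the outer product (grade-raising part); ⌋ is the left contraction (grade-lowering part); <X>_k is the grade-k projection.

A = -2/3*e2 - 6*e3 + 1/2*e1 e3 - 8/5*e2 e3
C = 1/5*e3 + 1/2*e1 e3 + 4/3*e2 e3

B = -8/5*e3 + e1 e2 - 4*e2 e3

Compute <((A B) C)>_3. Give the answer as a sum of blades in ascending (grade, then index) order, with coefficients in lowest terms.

step 1: -16 + 2/15*e1 + 536/25*e2 - 8/3*e3 - 2*e1 e2 - 8/5*e1 e3 + 17/30*e2 e3 - 6*e1 e2 e3
step 2: 26/45 + 524/75*e1 - 3001/450*e2 - 2389/75*e3 - 73/60*e1 e2 - 398/75*e1 e3 - 6767/375*e2 e3 - 2462/225*e1 e2 e3
step 3: -2462/225*e1 e2 e3
Answer: -2462/225*e1 e2 e3


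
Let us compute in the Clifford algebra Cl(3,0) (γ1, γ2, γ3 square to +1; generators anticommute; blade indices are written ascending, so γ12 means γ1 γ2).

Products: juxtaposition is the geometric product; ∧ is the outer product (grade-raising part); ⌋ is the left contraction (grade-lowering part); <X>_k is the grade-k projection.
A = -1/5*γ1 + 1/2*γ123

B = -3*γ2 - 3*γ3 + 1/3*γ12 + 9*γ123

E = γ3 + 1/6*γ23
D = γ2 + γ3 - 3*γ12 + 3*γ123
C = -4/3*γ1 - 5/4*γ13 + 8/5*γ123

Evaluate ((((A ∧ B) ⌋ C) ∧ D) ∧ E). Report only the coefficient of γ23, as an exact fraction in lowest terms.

step 1: 3/5*γ12 + 3/5*γ13
step 2: 3/4 + 24/25*γ2 - 24/25*γ3
step 3: 3/4*γ2 + 3/4*γ3 - 9/4*γ12 + 48/25*γ23 + 513/100*γ123
step 4: 3/4*γ23 - 9/4*γ123
Answer: 3/4


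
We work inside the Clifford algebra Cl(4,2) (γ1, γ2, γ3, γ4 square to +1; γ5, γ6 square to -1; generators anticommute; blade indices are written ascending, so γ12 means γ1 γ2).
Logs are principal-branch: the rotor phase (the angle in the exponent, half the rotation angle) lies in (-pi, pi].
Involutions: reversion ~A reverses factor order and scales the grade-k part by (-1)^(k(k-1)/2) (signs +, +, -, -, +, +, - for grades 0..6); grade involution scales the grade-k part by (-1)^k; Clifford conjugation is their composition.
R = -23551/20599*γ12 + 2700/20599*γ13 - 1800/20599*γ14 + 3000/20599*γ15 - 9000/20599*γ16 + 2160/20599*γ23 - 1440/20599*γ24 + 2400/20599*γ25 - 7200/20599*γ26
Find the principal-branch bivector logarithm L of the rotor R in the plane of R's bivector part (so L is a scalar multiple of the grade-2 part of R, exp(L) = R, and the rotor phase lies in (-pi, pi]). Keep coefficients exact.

The scalar part of R is 0, so the principal-branch rotor phase is pinned; divide the bivector part by its sine to get the unit plane — L is the phase times that plane.
Concretely: cos(phase) = 0 gives phase = ±pi/2, and since phase/sin(phase) is even the sign is immaterial: L = (phase/sin(phase)) * <R>_2 = (pi/2) * <R>_2.
Answer: -23551*pi/41198*γ12 + 1350*pi/20599*γ13 - 900*pi/20599*γ14 + 1500*pi/20599*γ15 - 4500*pi/20599*γ16 + 1080*pi/20599*γ23 - 720*pi/20599*γ24 + 1200*pi/20599*γ25 - 3600*pi/20599*γ26


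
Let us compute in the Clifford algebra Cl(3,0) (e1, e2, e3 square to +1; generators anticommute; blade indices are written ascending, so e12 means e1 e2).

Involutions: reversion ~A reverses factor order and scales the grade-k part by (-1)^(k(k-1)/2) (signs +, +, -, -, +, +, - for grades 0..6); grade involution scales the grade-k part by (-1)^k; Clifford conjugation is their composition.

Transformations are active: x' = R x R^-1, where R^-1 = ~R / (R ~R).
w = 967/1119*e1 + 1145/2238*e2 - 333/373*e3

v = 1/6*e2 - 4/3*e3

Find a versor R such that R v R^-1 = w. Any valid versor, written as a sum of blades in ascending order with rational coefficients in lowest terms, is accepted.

The midline construction: v and w both square to 65/36, so reflecting in their sum 967/1119*e1 + 253/373*e2 - 2491/1119*e3 exchanges them.
Answer: 967/1119*e1 + 253/373*e2 - 2491/1119*e3


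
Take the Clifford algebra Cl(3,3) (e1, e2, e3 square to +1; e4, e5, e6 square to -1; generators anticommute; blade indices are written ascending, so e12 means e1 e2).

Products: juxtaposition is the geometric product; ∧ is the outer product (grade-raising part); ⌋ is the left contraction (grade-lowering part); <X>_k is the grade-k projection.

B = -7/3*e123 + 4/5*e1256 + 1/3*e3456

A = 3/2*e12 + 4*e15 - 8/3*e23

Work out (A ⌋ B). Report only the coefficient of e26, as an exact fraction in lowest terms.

step 1: -56/9*e1 + 7/2*e3 - 16/5*e26 - 6/5*e56
Answer: -16/5


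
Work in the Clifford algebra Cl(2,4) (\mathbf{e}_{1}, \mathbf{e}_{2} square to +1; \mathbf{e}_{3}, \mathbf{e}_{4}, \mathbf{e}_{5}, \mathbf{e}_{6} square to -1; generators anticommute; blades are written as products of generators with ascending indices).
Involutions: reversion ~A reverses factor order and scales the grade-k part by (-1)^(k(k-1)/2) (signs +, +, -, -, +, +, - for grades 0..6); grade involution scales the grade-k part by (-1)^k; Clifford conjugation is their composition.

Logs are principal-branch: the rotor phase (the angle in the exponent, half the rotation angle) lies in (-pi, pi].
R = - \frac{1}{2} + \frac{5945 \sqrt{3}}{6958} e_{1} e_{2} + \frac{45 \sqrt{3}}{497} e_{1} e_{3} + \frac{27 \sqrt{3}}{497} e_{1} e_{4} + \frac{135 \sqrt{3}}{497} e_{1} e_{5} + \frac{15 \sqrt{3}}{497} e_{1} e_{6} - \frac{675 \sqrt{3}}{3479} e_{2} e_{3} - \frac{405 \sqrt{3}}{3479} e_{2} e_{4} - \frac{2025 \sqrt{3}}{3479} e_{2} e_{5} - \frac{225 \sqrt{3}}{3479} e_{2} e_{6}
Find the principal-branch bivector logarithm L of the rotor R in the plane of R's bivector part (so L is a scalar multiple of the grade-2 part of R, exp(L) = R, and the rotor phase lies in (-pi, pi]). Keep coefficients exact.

The scalar part of R is - \frac{1}{2}, so the principal-branch rotor phase is pinned; divide the bivector part by its sine to get the unit plane — L is the phase times that plane.
Concretely: cos(phase) = - \frac{1}{2} gives phase = ±\frac{2 \pi}{3}, and since phase/sin(phase) is even the sign is immaterial: L = (phase/sin(phase)) * <R>_2 = (\frac{4 \sqrt{3} \pi}{9}) * <R>_2.
Answer: \frac{11890 \pi}{10437} e_{1} e_{2} + \frac{60 \pi}{497} e_{1} e_{3} + \frac{36 \pi}{497} e_{1} e_{4} + \frac{180 \pi}{497} e_{1} e_{5} + \frac{20 \pi}{497} e_{1} e_{6} - \frac{900 \pi}{3479} e_{2} e_{3} - \frac{540 \pi}{3479} e_{2} e_{4} - \frac{2700 \pi}{3479} e_{2} e_{5} - \frac{300 \pi}{3479} e_{2} e_{6}


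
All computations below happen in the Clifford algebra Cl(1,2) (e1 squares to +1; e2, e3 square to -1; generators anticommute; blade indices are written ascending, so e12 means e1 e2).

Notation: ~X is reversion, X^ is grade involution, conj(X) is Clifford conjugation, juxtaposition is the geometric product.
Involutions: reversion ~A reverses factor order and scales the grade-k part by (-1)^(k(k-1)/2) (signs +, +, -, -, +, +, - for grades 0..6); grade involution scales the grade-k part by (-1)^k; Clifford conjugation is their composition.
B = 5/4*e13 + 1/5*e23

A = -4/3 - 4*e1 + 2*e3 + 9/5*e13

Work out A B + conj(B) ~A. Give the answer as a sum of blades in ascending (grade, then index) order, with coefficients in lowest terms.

first term: 9/4 + 5/2*e1 + 2/5*e2 - 5*e3 + 9/25*e12 - 5/3*e13 - 4/15*e23 - 4/5*e123
second term: 9/4 + 5/2*e1 + 2/5*e2 - 5*e3 - 9/25*e12 + 5/3*e13 + 4/15*e23 + 4/5*e123
Answer: 9/2 + 5*e1 + 4/5*e2 - 10*e3


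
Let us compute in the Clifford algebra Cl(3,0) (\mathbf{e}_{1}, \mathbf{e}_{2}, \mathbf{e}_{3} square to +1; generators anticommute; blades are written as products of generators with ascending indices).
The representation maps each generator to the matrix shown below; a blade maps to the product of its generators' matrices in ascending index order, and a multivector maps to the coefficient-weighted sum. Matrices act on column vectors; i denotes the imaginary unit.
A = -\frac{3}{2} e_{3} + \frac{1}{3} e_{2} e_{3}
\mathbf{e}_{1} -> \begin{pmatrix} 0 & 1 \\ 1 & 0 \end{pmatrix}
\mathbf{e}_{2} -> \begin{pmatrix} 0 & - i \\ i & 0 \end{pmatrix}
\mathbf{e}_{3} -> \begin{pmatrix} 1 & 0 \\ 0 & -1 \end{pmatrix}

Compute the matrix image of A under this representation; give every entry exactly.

Bivector images (products of the table entries): rho(e_{2} e_{3}) = rho(\mathbf{e}_{2})rho(\mathbf{e}_{3}) = \begin{pmatrix} 0 & i \\ i & 0 \end{pmatrix}.
M = (-\frac{3}{2})*rho(e_{3}) + (\frac{1}{3})*rho(e_{2} e_{3}), summed entrywise:
Answer: \begin{pmatrix} - \frac{3}{2} & \frac{i}{3} \\ \frac{i}{3} & \frac{3}{2} \end{pmatrix}


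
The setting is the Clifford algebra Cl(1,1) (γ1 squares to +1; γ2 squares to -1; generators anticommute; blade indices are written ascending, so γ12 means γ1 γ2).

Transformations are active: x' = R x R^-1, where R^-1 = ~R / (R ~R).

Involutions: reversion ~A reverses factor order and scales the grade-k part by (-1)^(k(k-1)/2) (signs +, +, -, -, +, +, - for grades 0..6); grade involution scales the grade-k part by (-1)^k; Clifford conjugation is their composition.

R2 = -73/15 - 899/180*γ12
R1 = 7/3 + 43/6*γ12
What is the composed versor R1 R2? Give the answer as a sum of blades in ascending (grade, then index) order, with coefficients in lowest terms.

Distribute over the terms of R1 (each basis-blade product reordered to ascending indices, repeated generators contracted through their squares):
(7/3) R2 = -511/45 - 6293/540*γ12
(43/6*γ12) R2 = -38657/1080 - 3139/90*γ12
Summing the partial products and collecting blades:
Answer: -50921/1080 - 25127/540*γ12


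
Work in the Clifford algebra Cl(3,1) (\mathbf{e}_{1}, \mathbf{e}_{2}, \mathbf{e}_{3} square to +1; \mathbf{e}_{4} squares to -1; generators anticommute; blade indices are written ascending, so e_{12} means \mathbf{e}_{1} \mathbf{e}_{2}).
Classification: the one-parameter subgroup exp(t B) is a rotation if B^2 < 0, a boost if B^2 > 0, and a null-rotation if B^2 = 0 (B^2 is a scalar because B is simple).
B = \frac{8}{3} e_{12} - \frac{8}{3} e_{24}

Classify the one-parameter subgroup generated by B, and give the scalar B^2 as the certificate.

B^2 term by term: the squares give (\frac{8}{3})^2*(e_{12})^2 + (-\frac{8}{3})^2*(e_{24})^2 = \frac{64}{9}*(-1) + \frac{64}{9}*(+1) = 0 (each basis 2-blade squares to minus the product of its generators' squares); cross terms between blades sharing an index anticommute and cancel. So B^2 = 0.
Answer: null-rotation, certificate B^2 = 0. Key observation: B^2 = 0 is a conjugation invariant, so its sign decides the class regardless of the surface form of B.


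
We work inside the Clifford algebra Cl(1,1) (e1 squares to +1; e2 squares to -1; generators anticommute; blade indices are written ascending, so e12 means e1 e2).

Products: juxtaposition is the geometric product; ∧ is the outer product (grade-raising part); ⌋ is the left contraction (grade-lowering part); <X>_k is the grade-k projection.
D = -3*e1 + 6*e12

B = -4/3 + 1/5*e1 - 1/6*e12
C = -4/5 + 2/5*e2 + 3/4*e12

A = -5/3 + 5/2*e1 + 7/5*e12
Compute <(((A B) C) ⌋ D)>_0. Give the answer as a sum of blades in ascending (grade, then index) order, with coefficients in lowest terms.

step 1: 112/45 - 11/3*e1 - 209/300*e2 - 143/90*e12
step 2: -26137/9000 + 10967/3600*e1 - 5387/4500*e2 + 376/225*e12
step 3: 71/80 + 4589/3000*e1 + 10967/600*e2 - 26137/1500*e12
step 4: 71/80
Answer: 71/80


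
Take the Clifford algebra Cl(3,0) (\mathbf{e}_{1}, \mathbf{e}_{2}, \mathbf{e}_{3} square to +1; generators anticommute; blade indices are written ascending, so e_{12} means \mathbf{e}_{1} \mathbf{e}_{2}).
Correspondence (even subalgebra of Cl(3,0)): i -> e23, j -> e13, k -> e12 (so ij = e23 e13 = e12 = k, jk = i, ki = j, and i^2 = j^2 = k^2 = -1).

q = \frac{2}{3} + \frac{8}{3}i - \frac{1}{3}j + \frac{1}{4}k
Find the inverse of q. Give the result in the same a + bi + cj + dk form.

In blades: q = \frac{2}{3} + \frac{1}{4} e_{12} - \frac{1}{3} e_{13} + \frac{8}{3} e_{23}.
With qbar = \frac{2}{3} - \frac{1}{4} e_{12} + \frac{1}{3} e_{13} - \frac{8}{3} e_{23} (scalar fixed, mapped units negated), q qbar = \frac{371}{48} (the sum of squared coefficients), so q^-1 = qbar / (\frac{371}{48}) = \frac{32}{371} - \frac{12}{371} e_{12} + \frac{16}{371} e_{13} - \frac{128}{371} e_{23}; translating back:
Answer: \frac{32}{371} - \frac{128}{371}i + \frac{16}{371}j - \frac{12}{371}k


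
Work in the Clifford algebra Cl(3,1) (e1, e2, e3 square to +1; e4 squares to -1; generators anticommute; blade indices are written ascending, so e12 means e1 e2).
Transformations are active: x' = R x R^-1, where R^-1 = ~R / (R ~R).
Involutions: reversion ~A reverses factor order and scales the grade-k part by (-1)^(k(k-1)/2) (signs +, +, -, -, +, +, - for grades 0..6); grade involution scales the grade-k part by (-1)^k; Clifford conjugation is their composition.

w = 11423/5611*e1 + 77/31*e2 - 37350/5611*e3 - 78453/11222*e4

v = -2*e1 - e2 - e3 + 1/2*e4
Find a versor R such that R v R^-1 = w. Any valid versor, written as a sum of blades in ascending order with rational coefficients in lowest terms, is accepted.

Sketch: the shared square 23/4 makes R = v + w = 201/5611*e1 + 46/31*e2 - 42961/5611*e3 - 36421/5611*e4 the natural versor; its sandwich fixes that direction, negates (v - w)/2, and sends v to w.
Answer: 201/5611*e1 + 46/31*e2 - 42961/5611*e3 - 36421/5611*e4


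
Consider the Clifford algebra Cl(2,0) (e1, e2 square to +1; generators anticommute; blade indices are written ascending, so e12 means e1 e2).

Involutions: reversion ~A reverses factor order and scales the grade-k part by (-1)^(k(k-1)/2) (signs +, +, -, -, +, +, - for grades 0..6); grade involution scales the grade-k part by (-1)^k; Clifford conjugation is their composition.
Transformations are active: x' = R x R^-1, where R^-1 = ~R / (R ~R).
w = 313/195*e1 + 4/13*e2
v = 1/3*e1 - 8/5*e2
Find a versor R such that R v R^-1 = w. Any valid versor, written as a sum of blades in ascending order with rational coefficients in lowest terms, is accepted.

The midline construction: v and w both square to 601/225, so reflecting in their sum 126/65*e1 - 84/65*e2 exchanges them.
Answer: 126/65*e1 - 84/65*e2


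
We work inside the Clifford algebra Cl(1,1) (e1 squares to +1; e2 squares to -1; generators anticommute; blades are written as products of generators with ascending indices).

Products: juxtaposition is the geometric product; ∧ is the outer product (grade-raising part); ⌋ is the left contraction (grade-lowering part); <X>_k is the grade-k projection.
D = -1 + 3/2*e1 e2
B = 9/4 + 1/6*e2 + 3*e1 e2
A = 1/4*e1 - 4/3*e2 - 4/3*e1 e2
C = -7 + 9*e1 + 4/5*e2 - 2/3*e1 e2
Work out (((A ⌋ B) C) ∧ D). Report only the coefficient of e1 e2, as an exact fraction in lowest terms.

step 1: -34/9 - 4*e1 + 3/4*e2
step 2: -457/45 - 13/2*e1 - 1009/180*e2 - 4013/540*e1 e2
step 3: 457/45 + 13/2*e1 + 1009/180*e2 - 4213/540*e1 e2
Answer: -4213/540


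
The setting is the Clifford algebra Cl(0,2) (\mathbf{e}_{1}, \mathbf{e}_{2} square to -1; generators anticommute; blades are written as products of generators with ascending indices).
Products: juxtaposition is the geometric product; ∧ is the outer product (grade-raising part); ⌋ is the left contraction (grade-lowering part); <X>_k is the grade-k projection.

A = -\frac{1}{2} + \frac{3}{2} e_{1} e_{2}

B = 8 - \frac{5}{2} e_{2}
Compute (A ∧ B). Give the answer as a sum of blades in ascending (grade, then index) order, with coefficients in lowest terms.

step 1: -4 + \frac{5}{4} e_{2} + 12 e_{1} e_{2}
Answer: -4 + \frac{5}{4} e_{2} + 12 e_{1} e_{2}


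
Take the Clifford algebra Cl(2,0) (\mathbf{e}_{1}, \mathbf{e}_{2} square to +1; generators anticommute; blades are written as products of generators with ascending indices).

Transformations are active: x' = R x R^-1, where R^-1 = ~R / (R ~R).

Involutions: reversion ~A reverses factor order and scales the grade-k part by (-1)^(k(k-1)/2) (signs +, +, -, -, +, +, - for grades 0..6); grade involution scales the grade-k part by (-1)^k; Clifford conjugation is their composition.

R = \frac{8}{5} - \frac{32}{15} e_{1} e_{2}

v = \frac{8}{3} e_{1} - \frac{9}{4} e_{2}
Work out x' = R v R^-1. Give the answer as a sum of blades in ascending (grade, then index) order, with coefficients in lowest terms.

~R = \frac{8}{5} + \frac{32}{15} e_{1} e_{2}, and R ~R = \frac{64}{9}, so R^-1 = ~R / (\frac{64}{9}).
R v = \frac{136}{15} e_{1} + \frac{94}{45} e_{2}
Answer: \frac{106}{75} e_{1} + \frac{319}{100} e_{2}


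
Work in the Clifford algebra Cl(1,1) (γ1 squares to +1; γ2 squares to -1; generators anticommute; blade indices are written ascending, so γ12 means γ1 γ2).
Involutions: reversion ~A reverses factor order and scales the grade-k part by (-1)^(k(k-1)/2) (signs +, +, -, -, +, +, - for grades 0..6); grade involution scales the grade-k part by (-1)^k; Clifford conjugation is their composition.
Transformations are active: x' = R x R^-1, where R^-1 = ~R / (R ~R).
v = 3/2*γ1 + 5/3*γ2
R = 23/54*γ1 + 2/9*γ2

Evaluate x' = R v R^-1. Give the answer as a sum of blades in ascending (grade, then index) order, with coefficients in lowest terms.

~R = 23/54*γ1 + 2/9*γ2, and R ~R = 385/2916, so R^-1 = ~R / (385/2916).
R v = 29/108 + 61/162*γ12
Answer: 179/770*γ1 - 881/1155*γ2


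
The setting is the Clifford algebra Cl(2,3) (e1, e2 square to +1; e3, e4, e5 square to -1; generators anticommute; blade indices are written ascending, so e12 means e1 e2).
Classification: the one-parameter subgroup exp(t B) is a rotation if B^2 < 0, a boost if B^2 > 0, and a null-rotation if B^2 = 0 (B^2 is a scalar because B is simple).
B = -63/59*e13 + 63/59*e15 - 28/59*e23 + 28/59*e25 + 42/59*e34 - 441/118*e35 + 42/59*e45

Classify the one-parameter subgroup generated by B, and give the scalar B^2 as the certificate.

B^2 term by term: the squares give (-63/59)^2*(e13)^2 + (63/59)^2*(e15)^2 + (-28/59)^2*(e23)^2 + (28/59)^2*(e25)^2 + (42/59)^2*(e34)^2 + (-441/118)^2*(e35)^2 + (42/59)^2*(e45)^2 = 3969/3481*(+1) + 3969/3481*(+1) + 784/3481*(+1) + 784/3481*(+1) + 1764/3481*(-1) + 194481/13924*(-1) + 1764/3481*(-1) = -49/4 (each basis 2-blade squares to minus the product of its generators' squares); cross terms between blades sharing an index anticommute and cancel; the commuting (index-disjoint) pairs give grade-4 terms 2*c*c'*(blade product), which cancel blade by blade — e1235: 3528/3481 - 3528/3481 = 0; e1345: -5292/3481 + 5292/3481 = 0; e2345: -2352/3481 + 2352/3481 = 0 — confirming B is simple. So B^2 = -49/4.
Answer: rotation, certificate B^2 = -49/4. B^2 = -49/4 is basis-independent, so its sign is the whole story.


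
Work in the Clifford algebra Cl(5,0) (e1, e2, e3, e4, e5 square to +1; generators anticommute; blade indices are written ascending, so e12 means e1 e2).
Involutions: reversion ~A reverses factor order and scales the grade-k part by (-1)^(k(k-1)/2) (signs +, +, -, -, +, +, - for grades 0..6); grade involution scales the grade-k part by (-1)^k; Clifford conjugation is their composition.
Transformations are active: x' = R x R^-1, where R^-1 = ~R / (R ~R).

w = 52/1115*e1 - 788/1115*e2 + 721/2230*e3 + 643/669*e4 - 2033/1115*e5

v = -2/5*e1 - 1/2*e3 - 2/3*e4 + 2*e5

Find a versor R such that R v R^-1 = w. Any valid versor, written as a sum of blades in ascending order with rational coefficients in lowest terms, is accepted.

R = v + w = -394/1115*e1 - 788/1115*e2 - 197/1115*e3 + 197/669*e4 + 197/1115*e5 works: the equal norms (4369/900) guarantee its sandwich swaps v into w.
Answer: -394/1115*e1 - 788/1115*e2 - 197/1115*e3 + 197/669*e4 + 197/1115*e5


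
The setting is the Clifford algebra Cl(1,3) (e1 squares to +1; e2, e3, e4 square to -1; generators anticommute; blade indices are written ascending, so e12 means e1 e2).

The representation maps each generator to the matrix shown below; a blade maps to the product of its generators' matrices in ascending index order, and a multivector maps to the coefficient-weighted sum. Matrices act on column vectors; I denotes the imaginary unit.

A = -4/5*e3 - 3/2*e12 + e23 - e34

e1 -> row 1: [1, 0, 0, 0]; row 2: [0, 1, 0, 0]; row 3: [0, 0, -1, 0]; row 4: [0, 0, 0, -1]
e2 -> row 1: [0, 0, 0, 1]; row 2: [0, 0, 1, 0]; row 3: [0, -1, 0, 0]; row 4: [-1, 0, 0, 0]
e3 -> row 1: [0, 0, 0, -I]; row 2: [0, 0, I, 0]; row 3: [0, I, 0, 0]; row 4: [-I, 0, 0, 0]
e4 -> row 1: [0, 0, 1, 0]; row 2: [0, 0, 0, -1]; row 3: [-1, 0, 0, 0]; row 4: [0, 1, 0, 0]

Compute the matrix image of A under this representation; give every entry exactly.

Bivector images (products of the table entries): rho(e12) = rho(e1)rho(e2) = row 1: [0, 0, 0, 1]; row 2: [0, 0, 1, 0]; row 3: [0, 1, 0, 0]; row 4: [1, 0, 0, 0]; rho(e23) = rho(e2)rho(e3) = row 1: [-I, 0, 0, 0]; row 2: [0, I, 0, 0]; row 3: [0, 0, -I, 0]; row 4: [0, 0, 0, I]; rho(e34) = rho(e3)rho(e4) = row 1: [0, -I, 0, 0]; row 2: [-I, 0, 0, 0]; row 3: [0, 0, 0, -I]; row 4: [0, 0, -I, 0].
M = (-4/5)*rho(e3) + (-3/2)*rho(e12) + (1)*rho(e23) + (-1)*rho(e34), summed entrywise:
Answer: row 1: [-I, I, 0, -3/2 + 4*I/5]; row 2: [I, I, -3/2 - 4*I/5, 0]; row 3: [0, -3/2 - 4*I/5, -I, I]; row 4: [-3/2 + 4*I/5, 0, I, I]


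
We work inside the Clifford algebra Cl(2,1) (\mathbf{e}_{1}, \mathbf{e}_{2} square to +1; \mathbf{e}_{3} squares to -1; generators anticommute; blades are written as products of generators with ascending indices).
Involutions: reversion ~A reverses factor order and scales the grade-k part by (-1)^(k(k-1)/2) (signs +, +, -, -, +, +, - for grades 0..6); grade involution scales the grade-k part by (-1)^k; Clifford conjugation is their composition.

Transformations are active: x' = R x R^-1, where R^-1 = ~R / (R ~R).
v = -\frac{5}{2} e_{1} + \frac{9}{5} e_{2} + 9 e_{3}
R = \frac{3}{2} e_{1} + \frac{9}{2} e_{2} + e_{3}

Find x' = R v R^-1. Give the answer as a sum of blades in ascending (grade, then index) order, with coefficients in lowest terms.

~R = \frac{3}{2} e_{1} + \frac{9}{2} e_{2} + e_{3}, and R ~R = \frac{43}{2}, so R^-1 = ~R / (\frac{43}{2}).
R v = -\frac{93}{20} + \frac{279}{20} e_{1} e_{2} + 16 e_{1} e_{3} + \frac{387}{10} e_{2} e_{3}
Answer: \frac{398}{215} e_{1} - \frac{1611}{430} e_{2} - \frac{2028}{215} e_{3}


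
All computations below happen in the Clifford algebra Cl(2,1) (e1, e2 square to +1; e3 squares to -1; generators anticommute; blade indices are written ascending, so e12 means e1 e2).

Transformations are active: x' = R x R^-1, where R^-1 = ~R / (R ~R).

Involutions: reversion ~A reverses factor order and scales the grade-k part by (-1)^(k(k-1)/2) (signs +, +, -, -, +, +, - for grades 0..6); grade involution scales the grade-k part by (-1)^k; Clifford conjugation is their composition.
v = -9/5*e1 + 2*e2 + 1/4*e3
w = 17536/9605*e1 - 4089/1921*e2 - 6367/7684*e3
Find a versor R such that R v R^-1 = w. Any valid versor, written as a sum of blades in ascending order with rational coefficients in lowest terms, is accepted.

A norm check does it: q(v) = q(w) = 2871/400, hence R = v + w = 247/9605*e1 - 247/1921*e2 - 2223/3842*e3 realises the map — parallel part kept, (v - w)/2 negated, v carried to w.
Answer: 247/9605*e1 - 247/1921*e2 - 2223/3842*e3


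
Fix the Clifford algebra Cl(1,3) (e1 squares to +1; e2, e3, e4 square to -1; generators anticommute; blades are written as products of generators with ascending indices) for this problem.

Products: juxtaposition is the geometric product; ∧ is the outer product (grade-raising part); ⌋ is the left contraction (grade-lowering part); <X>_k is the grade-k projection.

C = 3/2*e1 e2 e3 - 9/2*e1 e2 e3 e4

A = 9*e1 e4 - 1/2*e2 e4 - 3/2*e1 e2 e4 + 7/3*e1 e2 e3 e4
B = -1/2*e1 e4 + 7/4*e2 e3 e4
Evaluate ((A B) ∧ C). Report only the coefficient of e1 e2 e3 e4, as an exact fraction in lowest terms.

step 1: -9/2 + 49/12*e1 - 3/4*e2 - 7/8*e3 - 1/4*e1 e2 - 21/8*e1 e3 - 7/6*e2 e3 - 63/4*e1 e2 e3
step 2: -27/4*e1 e2 e3 + 81/4*e1 e2 e3 e4
Answer: 81/4


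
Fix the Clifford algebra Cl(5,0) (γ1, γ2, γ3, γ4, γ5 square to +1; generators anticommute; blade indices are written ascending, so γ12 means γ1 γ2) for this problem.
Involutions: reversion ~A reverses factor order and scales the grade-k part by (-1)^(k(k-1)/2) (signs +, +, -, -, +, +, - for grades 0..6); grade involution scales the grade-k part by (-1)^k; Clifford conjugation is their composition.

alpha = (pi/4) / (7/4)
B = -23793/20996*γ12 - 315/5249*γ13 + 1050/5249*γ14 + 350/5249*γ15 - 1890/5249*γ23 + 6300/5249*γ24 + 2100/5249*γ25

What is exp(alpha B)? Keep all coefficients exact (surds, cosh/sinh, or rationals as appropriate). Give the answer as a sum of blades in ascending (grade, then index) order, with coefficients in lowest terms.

B^2 term by term: the squares give (-23793/20996)^2*(γ12)^2 + (-315/5249)^2*(γ13)^2 + (1050/5249)^2*(γ14)^2 + (350/5249)^2*(γ15)^2 + (-1890/5249)^2*(γ23)^2 + (6300/5249)^2*(γ24)^2 + (2100/5249)^2*(γ25)^2 = 566106849/440832016*(-1) + 99225/27552001*(-1) + 1102500/27552001*(-1) + 122500/27552001*(-1) + 3572100/27552001*(-1) + 39690000/27552001*(-1) + 4410000/27552001*(-1) = -49/16 (each basis 2-blade squares to minus the product of its generators' squares); cross terms between blades sharing an index anticommute and cancel; the commuting (index-disjoint) pairs give grade-4 terms 2*c*c'*(blade product), which cancel blade by blade — γ1234: 3969000/27552001 - 3969000/27552001 = 0; γ1235: 1323000/27552001 - 1323000/27552001 = 0; γ1245: -4410000/27552001 + 4410000/27552001 = 0 — confirming B is simple. So B^2 = -49/16.
B^2 = -49/16 — since the square is negative, the closed form is circular: l = 7/4, alpha*l = pi/4, so exp(alpha B) = cos(pi/4) + (sin(pi/4)/(7/4))*B = sqrt(2)/2 + (2*sqrt(2)/7)*B.
Answer: sqrt(2)/2 - 3399*sqrt(2)/10498*γ12 - 90*sqrt(2)/5249*γ13 + 300*sqrt(2)/5249*γ14 + 100*sqrt(2)/5249*γ15 - 540*sqrt(2)/5249*γ23 + 1800*sqrt(2)/5249*γ24 + 600*sqrt(2)/5249*γ25


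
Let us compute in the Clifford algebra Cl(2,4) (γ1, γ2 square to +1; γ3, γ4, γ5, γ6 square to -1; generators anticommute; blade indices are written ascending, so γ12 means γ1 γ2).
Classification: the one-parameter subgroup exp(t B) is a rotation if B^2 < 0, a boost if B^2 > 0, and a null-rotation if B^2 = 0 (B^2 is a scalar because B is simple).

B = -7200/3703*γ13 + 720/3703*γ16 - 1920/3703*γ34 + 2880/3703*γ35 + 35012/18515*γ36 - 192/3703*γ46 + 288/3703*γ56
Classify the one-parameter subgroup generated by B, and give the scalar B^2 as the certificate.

B^2 term by term: the squares give (-7200/3703)^2*(γ13)^2 + (720/3703)^2*(γ16)^2 + (-1920/3703)^2*(γ34)^2 + (2880/3703)^2*(γ35)^2 + (35012/18515)^2*(γ36)^2 + (-192/3703)^2*(γ46)^2 + (288/3703)^2*(γ56)^2 = 51840000/13712209*(+1) + 518400/13712209*(+1) + 3686400/13712209*(-1) + 8294400/13712209*(-1) + 1225840144/342805225*(-1) + 36864/13712209*(-1) + 82944/13712209*(-1) = -16/25 (each basis 2-blade squares to minus the product of its generators' squares); cross terms between blades sharing an index anticommute and cancel; the commuting (index-disjoint) pairs give grade-4 terms 2*c*c'*(blade product), which cancel blade by blade — γ1346: 2764800/13712209 - 2764800/13712209 = 0; γ1356: -4147200/13712209 + 4147200/13712209 = 0; γ3456: -1105920/13712209 + 1105920/13712209 = 0 — confirming B is simple. So B^2 = -16/25.
Answer: rotation, certificate B^2 = -16/25. Certificate logic: -16/25 is a conjugation-invariant scalar, so its sign fixes rotation versus boost versus null-rotation outright.


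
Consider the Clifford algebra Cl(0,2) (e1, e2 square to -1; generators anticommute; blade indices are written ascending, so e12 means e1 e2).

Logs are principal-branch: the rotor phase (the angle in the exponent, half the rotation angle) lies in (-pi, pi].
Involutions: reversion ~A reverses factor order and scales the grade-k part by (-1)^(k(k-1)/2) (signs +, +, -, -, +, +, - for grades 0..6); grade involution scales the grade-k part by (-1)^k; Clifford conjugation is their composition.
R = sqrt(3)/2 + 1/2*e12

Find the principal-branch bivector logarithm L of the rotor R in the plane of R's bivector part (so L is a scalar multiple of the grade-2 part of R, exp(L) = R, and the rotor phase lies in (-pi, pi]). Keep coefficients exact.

The scalar part of R is sqrt(3)/2, which pins the rotor phase on the principal branch; dividing the bivector part by the sine of that phase recovers the unit plane, and L is the phase times that plane.
Concretely: cos(phase) = sqrt(3)/2 gives phase = ±pi/6, and since phase/sin(phase) is even the sign is immaterial: L = (phase/sin(phase)) * <R>_2 = (pi/3) * <R>_2.
Answer: pi/6*e12


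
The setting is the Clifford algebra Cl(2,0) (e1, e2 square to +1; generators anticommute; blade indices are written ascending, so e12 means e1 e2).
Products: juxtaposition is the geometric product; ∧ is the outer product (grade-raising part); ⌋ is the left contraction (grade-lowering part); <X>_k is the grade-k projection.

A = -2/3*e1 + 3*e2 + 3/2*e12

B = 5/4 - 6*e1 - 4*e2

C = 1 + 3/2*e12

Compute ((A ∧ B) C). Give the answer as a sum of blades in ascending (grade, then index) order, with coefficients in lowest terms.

step 1: -5/6*e1 + 15/4*e2 + 541/24*e12
step 2: -541/16 - 155/24*e1 + 5/2*e2 + 541/24*e12
Answer: -541/16 - 155/24*e1 + 5/2*e2 + 541/24*e12


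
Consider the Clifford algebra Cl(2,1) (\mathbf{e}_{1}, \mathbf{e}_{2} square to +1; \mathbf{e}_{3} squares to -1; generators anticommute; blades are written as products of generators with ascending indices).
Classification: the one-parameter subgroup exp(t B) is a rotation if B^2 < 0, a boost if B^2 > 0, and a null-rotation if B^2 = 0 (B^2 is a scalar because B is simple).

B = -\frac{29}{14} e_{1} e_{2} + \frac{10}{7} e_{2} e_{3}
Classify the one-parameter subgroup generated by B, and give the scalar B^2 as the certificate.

B^2 term by term: the squares give (-\frac{29}{14})^2*(e_{1} e_{2})^2 + (\frac{10}{7})^2*(e_{2} e_{3})^2 = \frac{841}{196}*(-1) + \frac{100}{49}*(+1) = -\frac{9}{4} (each basis 2-blade squares to minus the product of its generators' squares); cross terms between blades sharing an index anticommute and cancel. So B^2 = -\frac{9}{4}.
Answer: rotation, certificate B^2 = -\frac{9}{4}. One invariant decides it: the square -\frac{9}{4} survives every conjugation, and its sign is exactly the classification.
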